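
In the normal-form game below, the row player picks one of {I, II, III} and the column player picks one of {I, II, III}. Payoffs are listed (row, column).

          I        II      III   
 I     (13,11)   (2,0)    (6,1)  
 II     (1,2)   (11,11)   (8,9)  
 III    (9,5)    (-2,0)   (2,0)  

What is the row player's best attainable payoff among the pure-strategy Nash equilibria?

13

Both I is a pure NE (the row player: 13 ≥ 9; the column player: 11 ≥ 1). The row player gets 13.
Both II is a pure NE (the row player: 11 ≥ 2; the column player: 11 ≥ 9). The row player gets 11.
Every other cell has a profitable deviation for at least one player. Highest of {13, 11} is 13.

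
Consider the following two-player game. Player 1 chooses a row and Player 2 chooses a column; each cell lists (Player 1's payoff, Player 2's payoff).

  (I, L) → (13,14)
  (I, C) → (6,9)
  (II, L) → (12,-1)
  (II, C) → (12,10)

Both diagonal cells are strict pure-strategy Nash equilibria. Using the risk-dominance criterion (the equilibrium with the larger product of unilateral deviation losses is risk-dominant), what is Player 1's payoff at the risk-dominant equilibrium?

At (I, L): Player 1 loses 13 − 12 = 1 by deviating; Player 2 loses 14 − 9 = 5. Product = 1·5 = 5.
At (II, C): Player 1 loses 12 − 6 = 6 by deviating; Player 2 loses 10 − (-1) = 11. Product = 6·11 = 66.
66 > 5, so (II, C) is risk-dominant. Player 1's payoff there is 12.

12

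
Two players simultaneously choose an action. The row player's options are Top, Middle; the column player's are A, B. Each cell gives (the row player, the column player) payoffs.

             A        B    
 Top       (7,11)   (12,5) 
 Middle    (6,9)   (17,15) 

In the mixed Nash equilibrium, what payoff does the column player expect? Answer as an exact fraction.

10

The row player mixes with probability p on Top, chosen so the column player is indifferent: 11p + 9(1−p) = 5p + 15(1−p) gives p = 1/2.
The column player's expected payoff is 11·1/2 + 9·1/2 = 10.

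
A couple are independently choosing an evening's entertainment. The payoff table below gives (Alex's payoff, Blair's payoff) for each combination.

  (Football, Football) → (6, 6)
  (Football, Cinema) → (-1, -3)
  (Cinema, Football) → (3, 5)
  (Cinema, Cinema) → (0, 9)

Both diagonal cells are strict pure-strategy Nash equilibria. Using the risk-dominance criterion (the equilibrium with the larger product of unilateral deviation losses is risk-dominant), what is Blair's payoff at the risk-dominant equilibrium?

At both Football: Alex loses 6 − 3 = 3 by deviating; Blair loses 6 − (-3) = 9. Product = 3·9 = 27.
At both Cinema: Alex loses 0 − (-1) = 1 by deviating; Blair loses 9 − 5 = 4. Product = 1·4 = 4.
27 > 4, so both Football is risk-dominant. Blair's payoff there is 6.

6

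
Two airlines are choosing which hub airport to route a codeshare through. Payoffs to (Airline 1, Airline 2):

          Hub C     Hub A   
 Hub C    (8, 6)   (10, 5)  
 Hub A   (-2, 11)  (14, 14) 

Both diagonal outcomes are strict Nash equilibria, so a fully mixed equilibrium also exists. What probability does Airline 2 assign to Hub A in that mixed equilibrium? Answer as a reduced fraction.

Airline 2's mix q on Hub C must make Airline 1 indifferent between Hub C and Hub A.
Airline 1's payoff from Hub C: 8q + 10(1−q). From Hub A: (-2)q + 14(1−q).
Set equal: 10q = 4(1−q) → q = 4/14 = 2/7.
Probability on Hub A is 1 − 2/7 = 5/7.

5/7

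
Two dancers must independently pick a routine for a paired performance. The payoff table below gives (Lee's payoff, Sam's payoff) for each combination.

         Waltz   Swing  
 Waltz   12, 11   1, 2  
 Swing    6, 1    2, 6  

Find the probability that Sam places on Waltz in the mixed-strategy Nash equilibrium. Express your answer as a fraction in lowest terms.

1/7

Sam's mix q on Waltz must make Lee indifferent between Waltz and Swing.
Lee's payoff from Waltz: 12q + 1(1−q). From Swing: 6q + 2(1−q).
Set equal: 6q = 1(1−q) → q = 1/7.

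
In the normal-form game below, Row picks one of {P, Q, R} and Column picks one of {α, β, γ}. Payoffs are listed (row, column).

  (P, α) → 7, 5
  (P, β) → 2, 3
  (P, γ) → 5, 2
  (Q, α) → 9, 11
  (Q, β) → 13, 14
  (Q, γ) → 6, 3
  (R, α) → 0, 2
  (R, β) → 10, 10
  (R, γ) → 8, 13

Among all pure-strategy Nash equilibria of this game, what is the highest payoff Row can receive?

13

(Q, β) is a pure NE (Row: 13 ≥ 10; Column: 14 ≥ 11). Row gets 13.
(R, γ) is a pure NE (Row: 8 ≥ 6; Column: 13 ≥ 10). Row gets 8.
Every other cell has a profitable deviation for at least one player. Highest of {13, 8} is 13.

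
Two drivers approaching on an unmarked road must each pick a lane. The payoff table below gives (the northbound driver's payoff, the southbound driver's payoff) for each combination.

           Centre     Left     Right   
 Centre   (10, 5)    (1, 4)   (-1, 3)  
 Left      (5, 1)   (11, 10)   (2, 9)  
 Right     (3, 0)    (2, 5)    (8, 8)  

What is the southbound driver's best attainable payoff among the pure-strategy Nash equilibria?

10

Both Centre is a pure NE (the northbound driver: 10 ≥ 5; the southbound driver: 5 ≥ 4). The southbound driver gets 5.
Both Left is a pure NE (the northbound driver: 11 ≥ 2; the southbound driver: 10 ≥ 9). The southbound driver gets 10.
Both Right is a pure NE (the northbound driver: 8 ≥ 2; the southbound driver: 8 ≥ 5). The southbound driver gets 8.
Every other cell has a profitable deviation for at least one player. Highest of {5, 10, 8} is 10.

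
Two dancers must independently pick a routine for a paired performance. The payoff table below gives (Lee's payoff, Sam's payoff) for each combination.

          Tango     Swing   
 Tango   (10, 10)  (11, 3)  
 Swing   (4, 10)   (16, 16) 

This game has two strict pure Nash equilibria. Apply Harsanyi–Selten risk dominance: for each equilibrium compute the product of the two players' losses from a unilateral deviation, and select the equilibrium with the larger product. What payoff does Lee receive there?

10

At both Tango: Lee loses 10 − 4 = 6 by deviating; Sam loses 10 − 3 = 7. Product = 6·7 = 42.
At both Swing: Lee loses 16 − 11 = 5 by deviating; Sam loses 16 − 10 = 6. Product = 5·6 = 30.
42 > 30, so both Tango is risk-dominant. Lee's payoff there is 10.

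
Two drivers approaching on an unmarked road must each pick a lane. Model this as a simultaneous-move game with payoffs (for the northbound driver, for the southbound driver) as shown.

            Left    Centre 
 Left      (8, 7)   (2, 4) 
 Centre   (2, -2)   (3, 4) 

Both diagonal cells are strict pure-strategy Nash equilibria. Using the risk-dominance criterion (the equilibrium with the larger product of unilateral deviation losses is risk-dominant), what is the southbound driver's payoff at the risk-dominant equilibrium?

At both Left: the northbound driver loses 8 − 2 = 6 by deviating; the southbound driver loses 7 − 4 = 3. Product = 6·3 = 18.
At both Centre: the northbound driver loses 3 − 2 = 1 by deviating; the southbound driver loses 4 − (-2) = 6. Product = 1·6 = 6.
18 > 6, so both Left is risk-dominant. The southbound driver's payoff there is 7.

7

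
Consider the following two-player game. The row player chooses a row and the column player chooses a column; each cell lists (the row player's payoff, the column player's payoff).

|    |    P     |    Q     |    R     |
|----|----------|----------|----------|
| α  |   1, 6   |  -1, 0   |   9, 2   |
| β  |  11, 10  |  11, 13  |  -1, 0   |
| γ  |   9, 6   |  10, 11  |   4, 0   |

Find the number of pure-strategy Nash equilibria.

(β, Q): the row player gets 11 (best alternative 10); the column player gets 13 (best alternative 10). Neither deviates — NE.
(γ, R) is not a NE: the row player would switch to α (9 > 4).
No other cell survives both best-response checks, so there is 1 pure NE.

1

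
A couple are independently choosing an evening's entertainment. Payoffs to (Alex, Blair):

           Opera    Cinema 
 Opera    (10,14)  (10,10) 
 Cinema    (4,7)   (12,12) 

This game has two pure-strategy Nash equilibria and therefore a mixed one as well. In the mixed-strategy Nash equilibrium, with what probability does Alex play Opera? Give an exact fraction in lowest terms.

Alex's mix p on Opera must make Blair indifferent between Opera and Cinema.
Blair's payoff from Opera: 14p + 7(1−p). From Cinema: 10p + 12(1−p).
Set equal: 4p = 5(1−p) → p = 5/9.

5/9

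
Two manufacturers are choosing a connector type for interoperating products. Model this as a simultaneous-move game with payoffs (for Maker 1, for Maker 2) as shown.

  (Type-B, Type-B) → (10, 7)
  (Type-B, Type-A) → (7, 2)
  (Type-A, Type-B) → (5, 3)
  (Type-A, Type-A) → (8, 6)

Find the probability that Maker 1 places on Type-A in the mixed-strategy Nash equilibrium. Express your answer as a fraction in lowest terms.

Maker 1's mix p on Type-B must make Maker 2 indifferent between Type-B and Type-A.
Maker 2's payoff from Type-B: 7p + 3(1−p). From Type-A: 2p + 6(1−p).
Set equal: 5p = 3(1−p) → p = 3/8.
Probability on Type-A is 1 − 3/8 = 5/8.

5/8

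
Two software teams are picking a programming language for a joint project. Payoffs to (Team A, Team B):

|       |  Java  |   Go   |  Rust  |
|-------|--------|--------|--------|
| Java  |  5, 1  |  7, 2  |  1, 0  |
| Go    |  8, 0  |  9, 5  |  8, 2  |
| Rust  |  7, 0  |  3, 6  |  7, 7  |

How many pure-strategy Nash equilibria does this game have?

1

Both Go: Team A gets 9 (best alternative 7); Team B gets 5 (best alternative 2). Neither deviates — NE.
Both Java is not a NE: Team A would switch to Go (8 > 5).
No other cell survives both best-response checks, so there is 1 pure NE.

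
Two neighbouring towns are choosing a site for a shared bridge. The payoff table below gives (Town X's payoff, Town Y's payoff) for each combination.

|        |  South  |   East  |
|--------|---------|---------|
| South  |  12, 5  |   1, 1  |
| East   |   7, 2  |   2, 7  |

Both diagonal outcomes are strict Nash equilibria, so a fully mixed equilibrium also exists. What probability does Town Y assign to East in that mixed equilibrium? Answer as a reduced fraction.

5/6

Town Y's mix q on South must make Town X indifferent between South and East.
Town X's payoff from South: 12q + 1(1−q). From East: 7q + 2(1−q).
Set equal: 5q = 1(1−q) → q = 1/6.
Probability on East is 1 − 1/6 = 5/6.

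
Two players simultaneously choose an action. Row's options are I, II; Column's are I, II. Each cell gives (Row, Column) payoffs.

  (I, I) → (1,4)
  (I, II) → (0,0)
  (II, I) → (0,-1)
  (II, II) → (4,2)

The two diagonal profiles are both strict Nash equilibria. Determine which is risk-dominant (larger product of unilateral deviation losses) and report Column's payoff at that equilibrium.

2

At both I: Row loses 1 − 0 = 1 by deviating; Column loses 4 − 0 = 4. Product = 1·4 = 4.
At both II: Row loses 4 − 0 = 4 by deviating; Column loses 2 − (-1) = 3. Product = 4·3 = 12.
12 > 4, so both II is risk-dominant. Column's payoff there is 2.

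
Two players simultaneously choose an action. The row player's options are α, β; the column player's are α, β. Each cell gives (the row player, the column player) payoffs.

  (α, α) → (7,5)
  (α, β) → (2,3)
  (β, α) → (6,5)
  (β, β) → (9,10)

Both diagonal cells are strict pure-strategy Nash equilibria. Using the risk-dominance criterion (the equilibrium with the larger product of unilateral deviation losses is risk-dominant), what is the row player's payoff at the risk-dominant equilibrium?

At both α: the row player loses 7 − 6 = 1 by deviating; the column player loses 5 − 3 = 2. Product = 1·2 = 2.
At both β: the row player loses 9 − 2 = 7 by deviating; the column player loses 10 − 5 = 5. Product = 7·5 = 35.
35 > 2, so both β is risk-dominant. The row player's payoff there is 9.

9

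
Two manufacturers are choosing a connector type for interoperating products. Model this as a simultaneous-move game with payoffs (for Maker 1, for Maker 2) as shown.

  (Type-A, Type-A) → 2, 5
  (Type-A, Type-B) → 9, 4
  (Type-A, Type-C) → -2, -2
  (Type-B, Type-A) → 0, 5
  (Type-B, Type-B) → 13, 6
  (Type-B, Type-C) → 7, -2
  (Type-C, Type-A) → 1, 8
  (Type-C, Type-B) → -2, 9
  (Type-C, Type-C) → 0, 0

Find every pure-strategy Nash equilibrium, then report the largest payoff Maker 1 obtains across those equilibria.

13

Both Type-A is a pure NE (Maker 1: 2 ≥ 1; Maker 2: 5 ≥ 4). Maker 1 gets 2.
Both Type-B is a pure NE (Maker 1: 13 ≥ 9; Maker 2: 6 ≥ 5). Maker 1 gets 13.
Every other cell has a profitable deviation for at least one player. Highest of {2, 13} is 13.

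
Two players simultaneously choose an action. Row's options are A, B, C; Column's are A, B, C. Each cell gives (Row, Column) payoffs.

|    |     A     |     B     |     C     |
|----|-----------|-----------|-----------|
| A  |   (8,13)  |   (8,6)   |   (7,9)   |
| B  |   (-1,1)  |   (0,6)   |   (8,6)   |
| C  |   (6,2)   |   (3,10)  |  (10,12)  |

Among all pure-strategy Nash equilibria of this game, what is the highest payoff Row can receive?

10

Both A is a pure NE (Row: 8 ≥ 6; Column: 13 ≥ 9). Row gets 8.
Both C is a pure NE (Row: 10 ≥ 8; Column: 12 ≥ 10). Row gets 10.
Every other cell has a profitable deviation for at least one player. Highest of {8, 10} is 10.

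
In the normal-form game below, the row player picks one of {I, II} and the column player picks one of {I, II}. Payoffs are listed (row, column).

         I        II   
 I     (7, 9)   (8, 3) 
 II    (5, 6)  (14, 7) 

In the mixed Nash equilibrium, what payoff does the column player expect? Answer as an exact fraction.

45/7

The row player mixes with probability p on I, chosen so the column player is indifferent: 9p + 6(1−p) = 3p + 7(1−p) gives p = 1/7.
The column player's expected payoff is 9·1/7 + 6·6/7 = 45/7.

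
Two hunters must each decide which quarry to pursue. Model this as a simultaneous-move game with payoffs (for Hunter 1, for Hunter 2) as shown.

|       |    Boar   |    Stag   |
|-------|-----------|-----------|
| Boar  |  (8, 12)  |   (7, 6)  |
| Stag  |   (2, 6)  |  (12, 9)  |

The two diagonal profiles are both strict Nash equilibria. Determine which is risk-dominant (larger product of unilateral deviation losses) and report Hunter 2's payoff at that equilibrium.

At both Boar: Hunter 1 loses 8 − 2 = 6 by deviating; Hunter 2 loses 12 − 6 = 6. Product = 6·6 = 36.
At both Stag: Hunter 1 loses 12 − 7 = 5 by deviating; Hunter 2 loses 9 − 6 = 3. Product = 5·3 = 15.
36 > 15, so both Boar is risk-dominant. Hunter 2's payoff there is 12.

12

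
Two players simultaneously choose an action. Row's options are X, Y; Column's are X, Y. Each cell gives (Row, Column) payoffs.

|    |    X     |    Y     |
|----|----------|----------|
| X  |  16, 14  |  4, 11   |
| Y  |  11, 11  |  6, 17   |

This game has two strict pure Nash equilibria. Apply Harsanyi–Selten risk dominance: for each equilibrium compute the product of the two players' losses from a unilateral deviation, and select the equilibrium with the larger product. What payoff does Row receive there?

16

At both X: Row loses 16 − 11 = 5 by deviating; Column loses 14 − 11 = 3. Product = 5·3 = 15.
At both Y: Row loses 6 − 4 = 2 by deviating; Column loses 17 − 11 = 6. Product = 2·6 = 12.
15 > 12, so both X is risk-dominant. Row's payoff there is 16.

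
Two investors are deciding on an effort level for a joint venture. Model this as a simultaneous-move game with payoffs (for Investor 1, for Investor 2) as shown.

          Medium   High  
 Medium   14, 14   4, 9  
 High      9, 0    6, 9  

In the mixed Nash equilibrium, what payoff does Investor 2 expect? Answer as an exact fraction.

Investor 1 mixes with probability p on Medium, chosen so Investor 2 is indifferent: 14p + 0(1−p) = 9p + 9(1−p) gives p = 9/14.
Investor 2's expected payoff is 14·9/14 + 0·5/14 = 9.

9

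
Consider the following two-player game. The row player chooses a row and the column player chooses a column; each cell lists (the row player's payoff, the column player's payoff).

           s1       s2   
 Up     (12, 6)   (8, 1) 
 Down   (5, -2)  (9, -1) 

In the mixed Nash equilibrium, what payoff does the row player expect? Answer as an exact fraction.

The column player mixes with probability q on s1, chosen so the row player is indifferent: 12q + 8(1−q) = 5q + 9(1−q) gives q = 1/8.
The row player's expected payoff (from either row, since indifferent) is 12·1/8 + 8·7/8 = 17/2.

17/2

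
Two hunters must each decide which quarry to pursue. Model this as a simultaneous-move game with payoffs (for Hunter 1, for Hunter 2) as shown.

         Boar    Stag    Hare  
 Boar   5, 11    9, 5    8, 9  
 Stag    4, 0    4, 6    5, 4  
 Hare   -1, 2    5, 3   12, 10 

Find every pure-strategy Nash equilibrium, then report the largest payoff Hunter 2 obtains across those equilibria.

Both Boar is a pure NE (Hunter 1: 5 ≥ 4; Hunter 2: 11 ≥ 9). Hunter 2 gets 11.
Both Hare is a pure NE (Hunter 1: 12 ≥ 8; Hunter 2: 10 ≥ 3). Hunter 2 gets 10.
Every other cell has a profitable deviation for at least one player. Highest of {11, 10} is 11.

11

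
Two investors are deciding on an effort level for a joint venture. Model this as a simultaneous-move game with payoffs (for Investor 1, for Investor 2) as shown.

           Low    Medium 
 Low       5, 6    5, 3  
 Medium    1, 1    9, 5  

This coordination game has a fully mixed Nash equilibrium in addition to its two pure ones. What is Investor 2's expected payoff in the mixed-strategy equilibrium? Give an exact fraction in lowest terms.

Investor 1 mixes with probability p on Low, chosen so Investor 2 is indifferent: 6p + 1(1−p) = 3p + 5(1−p) gives p = 4/7.
Investor 2's expected payoff is 6·4/7 + 1·3/7 = 27/7.

27/7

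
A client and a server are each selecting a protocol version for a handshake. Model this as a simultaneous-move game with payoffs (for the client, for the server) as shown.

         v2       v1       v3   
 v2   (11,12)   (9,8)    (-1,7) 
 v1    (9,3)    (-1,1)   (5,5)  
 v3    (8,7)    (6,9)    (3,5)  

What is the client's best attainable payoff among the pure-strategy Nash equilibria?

Both v2 is a pure NE (the client: 11 ≥ 9; the server: 12 ≥ 8). The client gets 11.
(v1, v3) is a pure NE (the client: 5 ≥ 3; the server: 5 ≥ 3). The client gets 5.
Every other cell has a profitable deviation for at least one player. Highest of {11, 5} is 11.

11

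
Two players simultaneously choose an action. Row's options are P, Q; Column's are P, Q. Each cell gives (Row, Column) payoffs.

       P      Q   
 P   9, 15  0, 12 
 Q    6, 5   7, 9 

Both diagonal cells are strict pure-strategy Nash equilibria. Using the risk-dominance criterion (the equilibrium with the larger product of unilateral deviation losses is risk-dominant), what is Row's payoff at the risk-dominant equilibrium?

At both P: Row loses 9 − 6 = 3 by deviating; Column loses 15 − 12 = 3. Product = 3·3 = 9.
At both Q: Row loses 7 − 0 = 7 by deviating; Column loses 9 − 5 = 4. Product = 7·4 = 28.
28 > 9, so both Q is risk-dominant. Row's payoff there is 7.

7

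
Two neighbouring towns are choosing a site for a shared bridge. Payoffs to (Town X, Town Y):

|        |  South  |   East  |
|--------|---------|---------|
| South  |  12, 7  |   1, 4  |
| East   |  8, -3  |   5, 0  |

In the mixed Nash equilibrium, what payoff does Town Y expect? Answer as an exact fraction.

2

Town X mixes with probability p on South, chosen so Town Y is indifferent: 7p + (-3)(1−p) = 4p + 0(1−p) gives p = 1/2.
Town Y's expected payoff is 7·1/2 + (-3)·1/2 = 2.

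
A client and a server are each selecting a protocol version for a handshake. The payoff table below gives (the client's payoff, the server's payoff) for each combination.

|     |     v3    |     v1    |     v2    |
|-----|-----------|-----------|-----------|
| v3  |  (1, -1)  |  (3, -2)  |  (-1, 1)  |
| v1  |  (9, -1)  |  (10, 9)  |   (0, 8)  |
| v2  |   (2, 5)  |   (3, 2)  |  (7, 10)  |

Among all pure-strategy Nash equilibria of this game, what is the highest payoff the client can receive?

Both v1 is a pure NE (the client: 10 ≥ 3; the server: 9 ≥ 8). The client gets 10.
Both v2 is a pure NE (the client: 7 ≥ 0; the server: 10 ≥ 5). The client gets 7.
Every other cell has a profitable deviation for at least one player. Highest of {10, 7} is 10.

10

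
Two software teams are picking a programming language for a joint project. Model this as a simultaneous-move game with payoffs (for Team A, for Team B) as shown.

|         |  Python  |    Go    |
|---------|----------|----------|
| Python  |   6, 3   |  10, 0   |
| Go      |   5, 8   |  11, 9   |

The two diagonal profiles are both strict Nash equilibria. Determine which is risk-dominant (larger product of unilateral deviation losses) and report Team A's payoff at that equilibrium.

6

At both Python: Team A loses 6 − 5 = 1 by deviating; Team B loses 3 − 0 = 3. Product = 1·3 = 3.
At both Go: Team A loses 11 − 10 = 1 by deviating; Team B loses 9 − 8 = 1. Product = 1·1 = 1.
3 > 1, so both Python is risk-dominant. Team A's payoff there is 6.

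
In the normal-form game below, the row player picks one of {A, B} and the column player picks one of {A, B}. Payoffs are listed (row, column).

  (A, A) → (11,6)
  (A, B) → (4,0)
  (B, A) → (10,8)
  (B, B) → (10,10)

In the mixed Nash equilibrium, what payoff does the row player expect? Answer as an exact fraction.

The column player mixes with probability q on A, chosen so the row player is indifferent: 11q + 4(1−q) = 10q + 10(1−q) gives q = 6/7.
The row player's expected payoff (from either row, since indifferent) is 11·6/7 + 4·1/7 = 10.

10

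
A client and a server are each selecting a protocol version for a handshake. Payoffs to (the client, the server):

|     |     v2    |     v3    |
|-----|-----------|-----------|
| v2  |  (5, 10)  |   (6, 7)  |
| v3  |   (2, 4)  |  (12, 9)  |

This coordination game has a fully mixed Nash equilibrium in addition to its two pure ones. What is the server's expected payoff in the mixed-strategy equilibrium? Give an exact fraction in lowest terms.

The client mixes with probability p on v2, chosen so the server is indifferent: 10p + 4(1−p) = 7p + 9(1−p) gives p = 5/8.
The server's expected payoff is 10·5/8 + 4·3/8 = 31/4.

31/4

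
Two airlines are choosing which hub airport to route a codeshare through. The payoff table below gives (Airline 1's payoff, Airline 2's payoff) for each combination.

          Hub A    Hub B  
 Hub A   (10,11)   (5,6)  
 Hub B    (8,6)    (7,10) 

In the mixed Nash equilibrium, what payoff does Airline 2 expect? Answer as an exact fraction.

Airline 1 mixes with probability p on Hub A, chosen so Airline 2 is indifferent: 11p + 6(1−p) = 6p + 10(1−p) gives p = 4/9.
Airline 2's expected payoff is 11·4/9 + 6·5/9 = 74/9.

74/9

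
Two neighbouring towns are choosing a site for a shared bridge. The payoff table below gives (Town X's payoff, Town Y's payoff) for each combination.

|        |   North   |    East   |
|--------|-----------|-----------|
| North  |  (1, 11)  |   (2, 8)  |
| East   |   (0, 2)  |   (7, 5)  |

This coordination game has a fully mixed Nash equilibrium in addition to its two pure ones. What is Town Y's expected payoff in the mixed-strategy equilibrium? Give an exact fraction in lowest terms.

13/2

Town X mixes with probability p on North, chosen so Town Y is indifferent: 11p + 2(1−p) = 8p + 5(1−p) gives p = 1/2.
Town Y's expected payoff is 11·1/2 + 2·1/2 = 13/2.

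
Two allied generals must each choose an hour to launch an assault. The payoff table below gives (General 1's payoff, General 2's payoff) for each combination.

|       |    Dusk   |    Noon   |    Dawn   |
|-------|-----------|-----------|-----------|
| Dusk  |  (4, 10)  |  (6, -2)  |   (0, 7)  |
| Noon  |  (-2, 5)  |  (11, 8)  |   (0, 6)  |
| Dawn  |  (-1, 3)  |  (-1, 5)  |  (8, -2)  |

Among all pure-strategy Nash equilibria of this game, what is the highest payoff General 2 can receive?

10

Both Dusk is a pure NE (General 1: 4 ≥ -1; General 2: 10 ≥ 7). General 2 gets 10.
Both Noon is a pure NE (General 1: 11 ≥ 6; General 2: 8 ≥ 6). General 2 gets 8.
Every other cell has a profitable deviation for at least one player. Highest of {10, 8} is 10.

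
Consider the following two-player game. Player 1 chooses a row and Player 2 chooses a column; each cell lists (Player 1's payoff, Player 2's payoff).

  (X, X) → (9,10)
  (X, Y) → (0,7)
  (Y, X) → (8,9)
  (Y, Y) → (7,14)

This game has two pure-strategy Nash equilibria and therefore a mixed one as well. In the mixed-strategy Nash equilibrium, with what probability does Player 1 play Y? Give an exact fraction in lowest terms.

3/8

Player 1's mix p on X must make Player 2 indifferent between X and Y.
Player 2's payoff from X: 10p + 9(1−p). From Y: 7p + 14(1−p).
Set equal: 3p = 5(1−p) → p = 5/8.
Probability on Y is 1 − 5/8 = 3/8.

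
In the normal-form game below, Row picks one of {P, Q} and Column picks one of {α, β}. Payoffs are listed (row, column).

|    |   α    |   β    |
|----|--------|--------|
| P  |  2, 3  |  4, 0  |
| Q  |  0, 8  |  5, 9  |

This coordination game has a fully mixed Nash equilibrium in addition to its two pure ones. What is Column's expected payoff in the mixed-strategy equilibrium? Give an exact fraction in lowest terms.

27/4

Row mixes with probability p on P, chosen so Column is indifferent: 3p + 8(1−p) = 0p + 9(1−p) gives p = 1/4.
Column's expected payoff is 3·1/4 + 8·3/4 = 27/4.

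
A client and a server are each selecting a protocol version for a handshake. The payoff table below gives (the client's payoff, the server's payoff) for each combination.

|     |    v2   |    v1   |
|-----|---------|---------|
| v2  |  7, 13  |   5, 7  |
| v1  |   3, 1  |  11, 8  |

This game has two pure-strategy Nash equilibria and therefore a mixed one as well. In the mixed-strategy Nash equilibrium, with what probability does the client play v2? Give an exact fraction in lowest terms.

The client's mix p on v2 must make the server indifferent between v2 and v1.
The server's payoff from v2: 13p + 1(1−p). From v1: 7p + 8(1−p).
Set equal: 6p = 7(1−p) → p = 7/13.

7/13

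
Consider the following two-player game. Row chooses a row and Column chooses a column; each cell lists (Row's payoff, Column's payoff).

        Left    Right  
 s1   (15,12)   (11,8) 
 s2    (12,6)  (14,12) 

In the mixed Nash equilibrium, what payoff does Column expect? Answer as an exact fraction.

Row mixes with probability p on s1, chosen so Column is indifferent: 12p + 6(1−p) = 8p + 12(1−p) gives p = 3/5.
Column's expected payoff is 12·3/5 + 6·2/5 = 48/5.

48/5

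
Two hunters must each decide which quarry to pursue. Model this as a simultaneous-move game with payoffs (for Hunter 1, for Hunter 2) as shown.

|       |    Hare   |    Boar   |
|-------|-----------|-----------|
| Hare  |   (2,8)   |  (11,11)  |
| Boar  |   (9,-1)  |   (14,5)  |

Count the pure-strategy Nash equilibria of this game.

1

Both Boar: Hunter 1 gets 14 (best alternative 11); Hunter 2 gets 5 (best alternative -1). Neither deviates — NE.
Both Hare is not a NE: Hunter 1 would switch to Boar (9 > 2).
No other cell survives both best-response checks, so there is 1 pure NE.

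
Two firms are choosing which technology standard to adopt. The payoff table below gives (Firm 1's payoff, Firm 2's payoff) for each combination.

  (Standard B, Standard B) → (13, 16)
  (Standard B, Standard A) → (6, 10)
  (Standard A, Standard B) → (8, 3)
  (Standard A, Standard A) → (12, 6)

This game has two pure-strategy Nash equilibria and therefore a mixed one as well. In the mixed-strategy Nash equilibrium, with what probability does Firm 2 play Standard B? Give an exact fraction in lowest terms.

6/11

Firm 2's mix q on Standard B must make Firm 1 indifferent between Standard B and Standard A.
Firm 1's payoff from Standard B: 13q + 6(1−q). From Standard A: 8q + 12(1−q).
Set equal: 5q = 6(1−q) → q = 6/11.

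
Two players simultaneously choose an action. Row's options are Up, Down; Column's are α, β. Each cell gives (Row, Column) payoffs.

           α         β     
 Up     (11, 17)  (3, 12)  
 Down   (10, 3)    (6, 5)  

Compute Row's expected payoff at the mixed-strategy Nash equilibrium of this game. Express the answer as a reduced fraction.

9

Column mixes with probability q on α, chosen so Row is indifferent: 11q + 3(1−q) = 10q + 6(1−q) gives q = 3/4.
Row's expected payoff (from either row, since indifferent) is 11·3/4 + 3·1/4 = 9.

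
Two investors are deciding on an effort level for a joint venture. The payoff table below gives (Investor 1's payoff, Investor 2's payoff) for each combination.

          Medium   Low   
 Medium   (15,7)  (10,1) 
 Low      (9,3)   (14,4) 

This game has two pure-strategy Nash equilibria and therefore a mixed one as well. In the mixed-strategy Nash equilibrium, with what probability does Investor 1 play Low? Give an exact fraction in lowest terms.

Investor 1's mix p on Medium must make Investor 2 indifferent between Medium and Low.
Investor 2's payoff from Medium: 7p + 3(1−p). From Low: 1p + 4(1−p).
Set equal: 6p = 1(1−p) → p = 1/7.
Probability on Low is 1 − 1/7 = 6/7.

6/7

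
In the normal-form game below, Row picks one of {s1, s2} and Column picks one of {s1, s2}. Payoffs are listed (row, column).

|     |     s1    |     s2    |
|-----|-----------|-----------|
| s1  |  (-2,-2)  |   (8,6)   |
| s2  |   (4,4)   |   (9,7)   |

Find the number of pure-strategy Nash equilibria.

Both s2: Row gets 9 (best alternative 8); Column gets 7 (best alternative 4). Neither deviates — NE.
Both s1 is not a NE: Row would switch to s2 (4 > -2).
No other cell survives both best-response checks, so there is 1 pure NE.

1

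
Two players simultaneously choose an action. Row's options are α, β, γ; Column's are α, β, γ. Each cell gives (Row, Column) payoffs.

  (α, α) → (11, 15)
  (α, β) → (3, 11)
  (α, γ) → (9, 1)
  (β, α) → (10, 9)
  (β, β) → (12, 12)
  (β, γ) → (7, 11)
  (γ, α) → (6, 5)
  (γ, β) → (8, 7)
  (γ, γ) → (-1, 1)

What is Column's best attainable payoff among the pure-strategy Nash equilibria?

15

Both α is a pure NE (Row: 11 ≥ 10; Column: 15 ≥ 11). Column gets 15.
Both β is a pure NE (Row: 12 ≥ 8; Column: 12 ≥ 11). Column gets 12.
Every other cell has a profitable deviation for at least one player. Highest of {15, 12} is 15.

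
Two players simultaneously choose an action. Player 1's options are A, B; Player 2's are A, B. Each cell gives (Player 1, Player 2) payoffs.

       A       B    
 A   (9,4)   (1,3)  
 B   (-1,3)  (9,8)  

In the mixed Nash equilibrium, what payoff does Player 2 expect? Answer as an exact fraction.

23/6

Player 1 mixes with probability p on A, chosen so Player 2 is indifferent: 4p + 3(1−p) = 3p + 8(1−p) gives p = 5/6.
Player 2's expected payoff is 4·5/6 + 3·1/6 = 23/6.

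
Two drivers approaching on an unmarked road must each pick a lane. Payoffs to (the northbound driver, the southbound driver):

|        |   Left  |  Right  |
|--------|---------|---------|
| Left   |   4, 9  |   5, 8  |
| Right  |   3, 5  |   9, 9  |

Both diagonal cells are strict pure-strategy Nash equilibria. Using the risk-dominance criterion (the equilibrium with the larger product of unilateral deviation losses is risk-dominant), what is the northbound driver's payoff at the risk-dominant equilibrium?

9

At both Left: the northbound driver loses 4 − 3 = 1 by deviating; the southbound driver loses 9 − 8 = 1. Product = 1·1 = 1.
At both Right: the northbound driver loses 9 − 5 = 4 by deviating; the southbound driver loses 9 − 5 = 4. Product = 4·4 = 16.
16 > 1, so both Right is risk-dominant. The northbound driver's payoff there is 9.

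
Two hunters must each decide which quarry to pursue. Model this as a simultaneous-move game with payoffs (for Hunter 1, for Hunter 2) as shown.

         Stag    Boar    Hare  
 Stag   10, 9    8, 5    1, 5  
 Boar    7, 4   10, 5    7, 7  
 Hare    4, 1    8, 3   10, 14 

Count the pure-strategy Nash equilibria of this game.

Both Stag: Hunter 1 gets 10 (best alternative 7); Hunter 2 gets 9 (best alternative 5). Neither deviates — NE.
Both Hare: Hunter 1 gets 10 (best alternative 7); Hunter 2 gets 14 (best alternative 3). Neither deviates — NE.
Both Boar is not a NE: Hunter 2 would switch to Hare (7 > 5).
No other cell survives both best-response checks, so there are 2 pure NE.

2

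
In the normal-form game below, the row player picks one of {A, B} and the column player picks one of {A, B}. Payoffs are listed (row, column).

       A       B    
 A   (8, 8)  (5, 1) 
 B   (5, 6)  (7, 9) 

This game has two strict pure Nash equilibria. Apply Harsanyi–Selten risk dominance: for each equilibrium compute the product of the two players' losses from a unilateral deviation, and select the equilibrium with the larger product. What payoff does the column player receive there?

8

At both A: the row player loses 8 − 5 = 3 by deviating; the column player loses 8 − 1 = 7. Product = 3·7 = 21.
At both B: the row player loses 7 − 5 = 2 by deviating; the column player loses 9 − 6 = 3. Product = 2·3 = 6.
21 > 6, so both A is risk-dominant. The column player's payoff there is 8.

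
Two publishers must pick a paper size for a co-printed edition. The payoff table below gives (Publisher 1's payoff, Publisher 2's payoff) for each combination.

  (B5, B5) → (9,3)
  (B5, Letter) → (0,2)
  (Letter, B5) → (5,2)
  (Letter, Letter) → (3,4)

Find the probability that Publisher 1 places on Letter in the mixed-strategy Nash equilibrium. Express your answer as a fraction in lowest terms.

Publisher 1's mix p on B5 must make Publisher 2 indifferent between B5 and Letter.
Publisher 2's payoff from B5: 3p + 2(1−p). From Letter: 2p + 4(1−p).
Set equal: 1p = 2(1−p) → p = 2/3.
Probability on Letter is 1 − 2/3 = 1/3.

1/3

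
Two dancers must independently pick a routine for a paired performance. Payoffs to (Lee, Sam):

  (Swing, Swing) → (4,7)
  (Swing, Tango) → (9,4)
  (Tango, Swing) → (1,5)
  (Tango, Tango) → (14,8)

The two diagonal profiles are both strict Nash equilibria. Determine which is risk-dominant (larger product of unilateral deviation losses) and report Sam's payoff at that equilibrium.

8

At both Swing: Lee loses 4 − 1 = 3 by deviating; Sam loses 7 − 4 = 3. Product = 3·3 = 9.
At both Tango: Lee loses 14 − 9 = 5 by deviating; Sam loses 8 − 5 = 3. Product = 5·3 = 15.
15 > 9, so both Tango is risk-dominant. Sam's payoff there is 8.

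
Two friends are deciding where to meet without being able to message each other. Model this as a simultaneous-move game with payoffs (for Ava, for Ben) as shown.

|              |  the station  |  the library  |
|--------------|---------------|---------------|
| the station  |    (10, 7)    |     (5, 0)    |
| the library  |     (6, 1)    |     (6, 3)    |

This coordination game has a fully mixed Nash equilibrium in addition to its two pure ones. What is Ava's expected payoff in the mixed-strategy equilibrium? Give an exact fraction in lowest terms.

Ben mixes with probability q on the station, chosen so Ava is indifferent: 10q + 5(1−q) = 6q + 6(1−q) gives q = 1/5.
Ava's expected payoff (from either row, since indifferent) is 10·1/5 + 5·4/5 = 6.

6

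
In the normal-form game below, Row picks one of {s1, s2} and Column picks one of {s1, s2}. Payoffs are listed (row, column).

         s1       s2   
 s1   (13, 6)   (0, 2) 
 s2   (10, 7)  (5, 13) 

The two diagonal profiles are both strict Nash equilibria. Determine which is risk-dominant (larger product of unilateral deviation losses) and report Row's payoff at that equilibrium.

5

At both s1: Row loses 13 − 10 = 3 by deviating; Column loses 6 − 2 = 4. Product = 3·4 = 12.
At both s2: Row loses 5 − 0 = 5 by deviating; Column loses 13 − 7 = 6. Product = 5·6 = 30.
30 > 12, so both s2 is risk-dominant. Row's payoff there is 5.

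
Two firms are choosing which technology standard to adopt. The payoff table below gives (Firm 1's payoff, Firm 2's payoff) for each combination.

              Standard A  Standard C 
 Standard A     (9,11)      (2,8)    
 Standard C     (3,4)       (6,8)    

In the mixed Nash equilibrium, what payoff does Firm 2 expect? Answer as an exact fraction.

Firm 1 mixes with probability p on Standard A, chosen so Firm 2 is indifferent: 11p + 4(1−p) = 8p + 8(1−p) gives p = 4/7.
Firm 2's expected payoff is 11·4/7 + 4·3/7 = 8.

8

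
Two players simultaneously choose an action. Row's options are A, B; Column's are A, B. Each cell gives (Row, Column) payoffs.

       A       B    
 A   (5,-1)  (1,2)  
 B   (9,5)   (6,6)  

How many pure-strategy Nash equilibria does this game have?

1

Both B: Row gets 6 (best alternative 1); Column gets 6 (best alternative 5). Neither deviates — NE.
Both A is not a NE: Row would switch to B (9 > 5).
No other cell survives both best-response checks, so there is 1 pure NE.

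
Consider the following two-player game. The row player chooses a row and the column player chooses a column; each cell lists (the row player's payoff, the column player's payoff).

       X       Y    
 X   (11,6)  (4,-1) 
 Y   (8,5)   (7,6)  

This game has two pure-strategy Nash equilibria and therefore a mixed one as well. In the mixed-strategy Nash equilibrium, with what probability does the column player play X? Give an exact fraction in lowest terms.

The column player's mix q on X must make the row player indifferent between X and Y.
The row player's payoff from X: 11q + 4(1−q). From Y: 8q + 7(1−q).
Set equal: 3q = 3(1−q) → q = 3/6 = 1/2.

1/2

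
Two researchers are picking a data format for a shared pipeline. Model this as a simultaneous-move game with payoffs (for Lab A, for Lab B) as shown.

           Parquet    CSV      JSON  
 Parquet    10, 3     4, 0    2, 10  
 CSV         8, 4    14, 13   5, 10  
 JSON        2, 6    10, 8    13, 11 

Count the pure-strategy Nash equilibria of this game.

2

Both CSV: Lab A gets 14 (best alternative 10); Lab B gets 13 (best alternative 10). Neither deviates — NE.
Both JSON: Lab A gets 13 (best alternative 5); Lab B gets 11 (best alternative 8). Neither deviates — NE.
Both Parquet is not a NE: Lab B would switch to JSON (10 > 3).
No other cell survives both best-response checks, so there are 2 pure NE.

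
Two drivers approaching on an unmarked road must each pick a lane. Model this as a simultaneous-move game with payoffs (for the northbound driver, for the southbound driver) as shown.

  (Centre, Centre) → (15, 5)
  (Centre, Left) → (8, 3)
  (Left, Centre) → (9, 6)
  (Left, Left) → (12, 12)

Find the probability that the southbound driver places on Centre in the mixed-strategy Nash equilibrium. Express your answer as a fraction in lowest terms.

The southbound driver's mix q on Centre must make the northbound driver indifferent between Centre and Left.
The northbound driver's payoff from Centre: 15q + 8(1−q). From Left: 9q + 12(1−q).
Set equal: 6q = 4(1−q) → q = 4/10 = 2/5.

2/5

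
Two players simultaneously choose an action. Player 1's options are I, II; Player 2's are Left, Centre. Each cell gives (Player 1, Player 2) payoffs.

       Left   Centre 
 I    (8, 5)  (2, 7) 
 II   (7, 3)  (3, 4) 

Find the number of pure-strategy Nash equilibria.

1

(II, Centre): Player 1 gets 3 (best alternative 2); Player 2 gets 4 (best alternative 3). Neither deviates — NE.
(I, Left) is not a NE: Player 2 would switch to Centre (7 > 5).
No other cell survives both best-response checks, so there is 1 pure NE.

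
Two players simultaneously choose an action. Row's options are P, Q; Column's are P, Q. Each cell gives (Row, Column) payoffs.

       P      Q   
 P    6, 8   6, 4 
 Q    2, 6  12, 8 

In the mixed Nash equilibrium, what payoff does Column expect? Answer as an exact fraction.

20/3

Row mixes with probability p on P, chosen so Column is indifferent: 8p + 6(1−p) = 4p + 8(1−p) gives p = 1/3.
Column's expected payoff is 8·1/3 + 6·2/3 = 20/3.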